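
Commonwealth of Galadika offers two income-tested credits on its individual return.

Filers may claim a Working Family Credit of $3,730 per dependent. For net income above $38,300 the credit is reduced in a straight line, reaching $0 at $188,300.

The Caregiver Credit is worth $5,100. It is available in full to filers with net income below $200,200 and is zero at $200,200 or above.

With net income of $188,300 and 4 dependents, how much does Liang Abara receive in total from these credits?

$5,100

Working Family Credit: base = 4 × $3,730 = $14,920. $188,300 is at or above $188,300, so the credit is $0.
Caregiver Credit: $188,300 is below the $200,200 cutoff, so the full $5,100 applies.
Total: $0 + $5,100 = $5,100.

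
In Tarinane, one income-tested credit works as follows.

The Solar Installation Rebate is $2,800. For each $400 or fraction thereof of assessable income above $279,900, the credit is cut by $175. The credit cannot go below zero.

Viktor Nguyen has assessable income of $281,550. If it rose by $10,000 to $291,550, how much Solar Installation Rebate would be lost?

$1,925

At $281,550 — income exceeds $279,900 by $1,650, which is 5 full-or-partial $400 increments; reduction = 5 × $175 = $875, leaving $1,925.
At $291,550 — income exceeds $279,900 by $11,650 → 30 increments × $175 = $5,250 ≥ base, so the credit is $0.
Lost: $1,925 − $0 = $1,925.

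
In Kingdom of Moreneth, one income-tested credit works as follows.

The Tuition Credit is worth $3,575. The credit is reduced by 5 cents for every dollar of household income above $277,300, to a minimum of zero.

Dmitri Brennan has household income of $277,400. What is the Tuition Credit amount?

$3,570

Tuition Credit: 5% of the $100 excess over $277,300 is $5; credit = $3,575 − $5 = $3,570.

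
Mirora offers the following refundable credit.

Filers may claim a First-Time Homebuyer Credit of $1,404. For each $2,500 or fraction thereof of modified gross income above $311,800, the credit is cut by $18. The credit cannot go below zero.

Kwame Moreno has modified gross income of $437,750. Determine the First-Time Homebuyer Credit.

$486

First-Time Homebuyer Credit: income exceeds $311,800 by $125,950, which is 51 full-or-partial $2,500 increments; reduction = 51 × $18 = $918, leaving $486.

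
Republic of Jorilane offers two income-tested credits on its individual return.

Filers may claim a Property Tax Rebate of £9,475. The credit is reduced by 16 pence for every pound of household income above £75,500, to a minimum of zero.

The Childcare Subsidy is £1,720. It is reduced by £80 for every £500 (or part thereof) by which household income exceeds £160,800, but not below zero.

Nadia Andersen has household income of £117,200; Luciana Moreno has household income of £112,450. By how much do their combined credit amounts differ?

£760

Nadia (£117,200): Property Tax Rebate: 16% of the £41,700 excess over £75,500 is £6,672; credit = £9,475 − £6,672 = £2,803. Childcare Subsidy: £117,200 is at or below the £160,800 threshold, so the full £1,720 applies. total £2,803 + £1,720 = £4,523
Luciana (£112,450): Property Tax Rebate: 16% of the £36,950 excess over £75,500 is £5,912; credit = £9,475 − £5,912 = £3,563. Childcare Subsidy: £112,450 is at or below the £160,800 threshold, so the full £1,720 applies. total £3,563 + £1,720 = £5,283
Difference: |£4,523 − £5,283| = £760.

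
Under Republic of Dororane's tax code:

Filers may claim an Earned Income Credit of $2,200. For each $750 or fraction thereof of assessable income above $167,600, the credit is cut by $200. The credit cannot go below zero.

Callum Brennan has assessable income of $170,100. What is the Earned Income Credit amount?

Earned Income Credit: income exceeds $167,600 by $2,500, which is 4 full-or-partial $750 increments; reduction = 4 × $200 = $800, leaving $1,400.

$1,400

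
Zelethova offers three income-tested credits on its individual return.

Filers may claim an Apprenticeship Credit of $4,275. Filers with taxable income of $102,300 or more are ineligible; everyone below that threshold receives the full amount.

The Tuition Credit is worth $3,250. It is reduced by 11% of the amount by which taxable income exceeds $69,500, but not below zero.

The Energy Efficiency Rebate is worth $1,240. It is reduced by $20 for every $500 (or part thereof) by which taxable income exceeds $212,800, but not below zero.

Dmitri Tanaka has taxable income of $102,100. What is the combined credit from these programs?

Apprenticeship Credit: $102,100 is below the $102,300 cutoff, so the full $4,275 applies.
Tuition Credit: 11% of the $32,600 excess over $69,500 is $3,586 ≥ base, so the credit is $0.
Energy Efficiency Rebate: $102,100 is at or below the $212,800 threshold, so the full $1,240 applies.
Total: $4,275 + $0 + $1,240 = $5,515.

$5,515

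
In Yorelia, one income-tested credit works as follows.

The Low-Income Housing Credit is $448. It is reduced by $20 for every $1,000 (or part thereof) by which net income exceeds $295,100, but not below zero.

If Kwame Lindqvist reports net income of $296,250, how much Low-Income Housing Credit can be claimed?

Low-Income Housing Credit: income exceeds $295,100 by $1,150, which is 2 full-or-partial $1,000 increments; reduction = 2 × $20 = $40, leaving $408.

$408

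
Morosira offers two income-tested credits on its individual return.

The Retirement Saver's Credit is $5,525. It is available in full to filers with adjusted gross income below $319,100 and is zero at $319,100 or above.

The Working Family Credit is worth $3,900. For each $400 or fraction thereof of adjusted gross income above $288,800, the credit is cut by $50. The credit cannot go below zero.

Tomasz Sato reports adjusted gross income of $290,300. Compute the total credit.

Retirement Saver's Credit: $290,300 is below the $319,100 cutoff, so the full $5,525 applies.
Working Family Credit: income exceeds $288,800 by $1,500, which is 4 full-or-partial $400 increments; reduction = 4 × $50 = $200, leaving $3,700.
Total: $5,525 + $3,700 = $9,225.

$9,225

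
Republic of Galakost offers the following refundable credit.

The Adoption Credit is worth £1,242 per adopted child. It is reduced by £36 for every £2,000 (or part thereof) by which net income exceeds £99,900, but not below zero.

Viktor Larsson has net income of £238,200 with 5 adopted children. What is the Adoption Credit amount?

Adoption Credit: base = 5 × £1,242 = £6,210. income exceeds £99,900 by £138,300, which is 70 full-or-partial £2,000 increments; reduction = 70 × £36 = £2,520, leaving £3,690.

£3,690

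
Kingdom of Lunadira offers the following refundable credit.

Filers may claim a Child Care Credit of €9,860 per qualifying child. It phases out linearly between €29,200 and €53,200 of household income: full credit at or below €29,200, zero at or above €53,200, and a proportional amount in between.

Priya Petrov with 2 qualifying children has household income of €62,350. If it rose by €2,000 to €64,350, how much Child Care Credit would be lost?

At €62,350 — base = 2 × €9,860 = €19,720. €62,350 is at or above €53,200, so the credit is €0.
At €64,350 — base = 2 × €9,860 = €19,720. €64,350 is at or above €53,200, so the credit is €0.
Lost: €0 − €0 = €0.

€0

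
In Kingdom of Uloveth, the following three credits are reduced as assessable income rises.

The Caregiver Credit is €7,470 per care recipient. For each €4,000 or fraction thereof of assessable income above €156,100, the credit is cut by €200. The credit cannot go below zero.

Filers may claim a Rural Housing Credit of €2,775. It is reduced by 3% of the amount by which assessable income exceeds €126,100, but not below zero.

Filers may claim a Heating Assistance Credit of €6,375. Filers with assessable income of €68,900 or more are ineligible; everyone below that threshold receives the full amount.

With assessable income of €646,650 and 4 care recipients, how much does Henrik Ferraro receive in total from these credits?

€5,280

Caregiver Credit: base = 4 × €7,470 = €29,880. income exceeds €156,100 by €490,550, which is 123 full-or-partial €4,000 increments; reduction = 123 × €200 = €24,600, leaving €5,280.
Rural Housing Credit: 3% of the €520,550 excess over €126,100 is €15,616.50 ≥ base, so the credit is €0.
Heating Assistance Credit: €646,650 meets or exceeds the €68,900 cutoff, so the credit is €0.
Total: €5,280 + €0 + €0 = €5,280.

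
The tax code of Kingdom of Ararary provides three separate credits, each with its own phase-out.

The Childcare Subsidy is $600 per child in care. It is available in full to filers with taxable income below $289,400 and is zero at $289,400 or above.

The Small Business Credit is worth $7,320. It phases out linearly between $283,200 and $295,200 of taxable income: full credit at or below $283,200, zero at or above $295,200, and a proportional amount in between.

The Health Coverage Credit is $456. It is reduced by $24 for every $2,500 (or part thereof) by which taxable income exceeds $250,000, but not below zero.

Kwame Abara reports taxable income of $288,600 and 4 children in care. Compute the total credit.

Childcare Subsidy: base = 4 × $600 = $2,400. $288,600 is below the $289,400 cutoff, so the full $2,400 applies.
Small Business Credit: $288,600 is $5,400 into a $12,000 phase-out range, leaving 6,600/12,000 of the credit: $7,320 × 6,600/12,000 = $4,026.
Health Coverage Credit: income exceeds $250,000 by $38,600, which is 16 full-or-partial $2,500 increments; reduction = 16 × $24 = $384, leaving $72.
Total: $2,400 + $4,026 + $72 = $6,498.

$6,498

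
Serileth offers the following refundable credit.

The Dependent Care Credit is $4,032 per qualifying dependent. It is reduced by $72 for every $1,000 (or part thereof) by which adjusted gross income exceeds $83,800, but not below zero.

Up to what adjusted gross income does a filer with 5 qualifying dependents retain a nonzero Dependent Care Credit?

Full credit = 5 × $4,032 = $20,160.
After 279 increments the reduction is 279 × $72 = $20,088, leaving $72; one more increment wipes it out. Increment 279 ends at excess 279 × $1,000 = $279,000, so the highest qualifying income is $83,800 + $279,000 = $362,800.

$362,800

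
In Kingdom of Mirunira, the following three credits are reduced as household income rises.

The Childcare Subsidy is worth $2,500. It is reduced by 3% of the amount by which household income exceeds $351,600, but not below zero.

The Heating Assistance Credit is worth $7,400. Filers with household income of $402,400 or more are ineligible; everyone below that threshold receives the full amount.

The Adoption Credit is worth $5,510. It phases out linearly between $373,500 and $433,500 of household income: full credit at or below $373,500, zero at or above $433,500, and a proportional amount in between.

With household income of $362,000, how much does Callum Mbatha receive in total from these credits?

$15,098

Childcare Subsidy: 3% of the $10,400 excess over $351,600 is $312; credit = $2,500 − $312 = $2,188.
Heating Assistance Credit: $362,000 is below the $402,400 cutoff, so the full $7,400 applies.
Adoption Credit: $362,000 is at or below the $373,500 threshold, so the full $5,510 applies.
Total: $2,188 + $7,400 + $5,510 = $15,098.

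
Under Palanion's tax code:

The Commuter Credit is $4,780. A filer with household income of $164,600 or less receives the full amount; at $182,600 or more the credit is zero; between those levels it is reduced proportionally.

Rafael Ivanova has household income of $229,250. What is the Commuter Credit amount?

$0

Commuter Credit: $229,250 is at or above $182,600, so the credit is $0.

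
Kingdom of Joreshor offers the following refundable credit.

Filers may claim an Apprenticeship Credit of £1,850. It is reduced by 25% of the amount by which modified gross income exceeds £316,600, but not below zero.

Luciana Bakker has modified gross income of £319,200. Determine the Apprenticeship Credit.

Apprenticeship Credit: 25% of the £2,600 excess over £316,600 is £650; credit = £1,850 − £650 = £1,200.

£1,200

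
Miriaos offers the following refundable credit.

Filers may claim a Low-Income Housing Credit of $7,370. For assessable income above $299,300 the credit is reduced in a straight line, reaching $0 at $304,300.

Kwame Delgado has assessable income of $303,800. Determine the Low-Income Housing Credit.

$737

Low-Income Housing Credit: $303,800 is $4,500 into a $5,000 phase-out range, leaving 500/5,000 of the credit: $7,370 × 500/5,000 = $737.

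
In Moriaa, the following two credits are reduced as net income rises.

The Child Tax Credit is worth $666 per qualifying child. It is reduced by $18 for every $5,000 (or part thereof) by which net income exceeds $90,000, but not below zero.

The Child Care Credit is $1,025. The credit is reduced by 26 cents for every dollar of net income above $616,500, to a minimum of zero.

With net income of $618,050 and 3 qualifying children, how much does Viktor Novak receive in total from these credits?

$712

Child Tax Credit: base = 3 × $666 = $1,998. income exceeds $90,000 by $528,050, which is 106 full-or-partial $5,000 increments; reduction = 106 × $18 = $1,908, leaving $90.
Child Care Credit: 26% of the $1,550 excess over $616,500 is $403; credit = $1,025 − $403 = $622.
Total: $90 + $622 = $712.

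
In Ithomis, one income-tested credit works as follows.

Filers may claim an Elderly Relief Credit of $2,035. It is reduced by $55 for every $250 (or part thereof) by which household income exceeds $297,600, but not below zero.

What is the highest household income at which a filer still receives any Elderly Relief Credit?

$306,600

After 36 increments the reduction is 36 × $55 = $1,980, leaving $55; one more increment wipes it out. Increment 36 ends at excess 36 × $250 = $9,000, so the highest qualifying income is $297,600 + $9,000 = $306,600.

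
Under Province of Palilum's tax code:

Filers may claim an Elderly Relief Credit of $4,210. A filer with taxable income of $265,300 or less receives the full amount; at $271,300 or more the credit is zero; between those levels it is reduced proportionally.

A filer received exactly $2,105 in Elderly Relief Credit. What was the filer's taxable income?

$268,300

$2,105 is 2,105/4,210 of the full $4,210, so 2,105/4,210 of the $6,000 range has been used: income = $265,300 + $6,000 × 2,105/4,210 = $268,300.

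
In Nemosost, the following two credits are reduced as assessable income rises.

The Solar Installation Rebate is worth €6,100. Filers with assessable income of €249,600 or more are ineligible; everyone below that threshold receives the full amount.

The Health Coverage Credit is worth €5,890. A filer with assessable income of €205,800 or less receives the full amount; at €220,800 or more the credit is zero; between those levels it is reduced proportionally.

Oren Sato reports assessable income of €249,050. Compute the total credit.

Solar Installation Rebate: €249,050 is below the €249,600 cutoff, so the full €6,100 applies.
Health Coverage Credit: €249,050 is at or above €220,800, so the credit is €0.
Total: €6,100 + €0 = €6,100.

€6,100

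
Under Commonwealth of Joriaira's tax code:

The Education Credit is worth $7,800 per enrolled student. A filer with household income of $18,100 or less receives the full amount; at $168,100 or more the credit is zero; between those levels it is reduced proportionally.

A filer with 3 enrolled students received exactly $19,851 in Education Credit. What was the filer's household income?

Full credit = 3 × $7,800 = $23,400.
$19,851 is 19,851/23,400 of the full $23,400, so 3,549/23,400 of the $150,000 range has been used: income = $18,100 + $150,000 × 3,549/23,400 = $40,850.

$40,850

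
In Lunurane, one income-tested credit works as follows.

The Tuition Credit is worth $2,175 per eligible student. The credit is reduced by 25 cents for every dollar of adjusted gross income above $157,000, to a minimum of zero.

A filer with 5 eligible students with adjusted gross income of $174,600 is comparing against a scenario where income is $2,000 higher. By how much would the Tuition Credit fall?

At $174,600 — base = 5 × $2,175 = $10,875. 25% of the $17,600 excess over $157,000 is $4,400; credit = $10,875 − $4,400 = $6,475.
At $176,600 — base = 5 × $2,175 = $10,875. 25% of the $19,600 excess over $157,000 is $4,900; credit = $10,875 − $4,900 = $5,975.
Lost: $6,475 − $5,975 = $500.

$500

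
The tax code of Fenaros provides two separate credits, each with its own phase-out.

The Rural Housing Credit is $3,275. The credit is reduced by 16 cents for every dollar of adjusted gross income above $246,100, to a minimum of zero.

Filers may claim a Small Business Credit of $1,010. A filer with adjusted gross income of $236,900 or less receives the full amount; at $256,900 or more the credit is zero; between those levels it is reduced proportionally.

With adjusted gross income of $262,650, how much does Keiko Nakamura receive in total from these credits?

Rural Housing Credit: 16% of the $16,550 excess over $246,100 is $2,648; credit = $3,275 − $2,648 = $627.
Small Business Credit: $262,650 is at or above $256,900, so the credit is $0.
Total: $627 + $0 = $627.

$627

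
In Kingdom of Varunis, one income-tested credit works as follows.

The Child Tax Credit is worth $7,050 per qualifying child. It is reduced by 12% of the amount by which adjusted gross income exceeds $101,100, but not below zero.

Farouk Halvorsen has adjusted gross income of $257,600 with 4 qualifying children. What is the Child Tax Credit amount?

Child Tax Credit: base = 4 × $7,050 = $28,200. 12% of the $156,500 excess over $101,100 is $18,780; credit = $28,200 − $18,780 = $9,420.

$9,420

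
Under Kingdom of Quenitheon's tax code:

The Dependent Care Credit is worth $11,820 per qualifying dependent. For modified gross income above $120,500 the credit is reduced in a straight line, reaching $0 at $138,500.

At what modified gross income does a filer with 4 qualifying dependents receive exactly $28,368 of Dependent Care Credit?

$127,700

Full credit = 4 × $11,820 = $47,280.
$28,368 is 28,368/47,280 of the full $47,280, so 18,912/47,280 of the $18,000 range has been used: income = $120,500 + $18,000 × 18,912/47,280 = $127,700.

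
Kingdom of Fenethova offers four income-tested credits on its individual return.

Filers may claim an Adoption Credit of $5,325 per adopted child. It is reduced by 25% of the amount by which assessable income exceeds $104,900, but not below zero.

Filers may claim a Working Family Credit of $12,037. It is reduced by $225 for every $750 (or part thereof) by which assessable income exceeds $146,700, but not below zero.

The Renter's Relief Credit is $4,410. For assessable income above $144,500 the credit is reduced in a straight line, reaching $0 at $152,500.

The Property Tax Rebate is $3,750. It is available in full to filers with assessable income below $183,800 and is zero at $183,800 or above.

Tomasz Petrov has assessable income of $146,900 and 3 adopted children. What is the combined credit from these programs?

$24,124

Adoption Credit: base = 3 × $5,325 = $15,975. 25% of the $42,000 excess over $104,900 is $10,500; credit = $15,975 − $10,500 = $5,475.
Working Family Credit: income exceeds $146,700 by $200, which is 1 full-or-partial $750 increment; reduction = 1 × $225 = $225, leaving $11,812.
Renter's Relief Credit: $146,900 is $2,400 into a $8,000 phase-out range, leaving 5,600/8,000 of the credit: $4,410 × 5,600/8,000 = $3,087.
Property Tax Rebate: $146,900 is below the $183,800 cutoff, so the full $3,750 applies.
Total: $5,475 + $11,812 + $3,087 + $3,750 = $24,124.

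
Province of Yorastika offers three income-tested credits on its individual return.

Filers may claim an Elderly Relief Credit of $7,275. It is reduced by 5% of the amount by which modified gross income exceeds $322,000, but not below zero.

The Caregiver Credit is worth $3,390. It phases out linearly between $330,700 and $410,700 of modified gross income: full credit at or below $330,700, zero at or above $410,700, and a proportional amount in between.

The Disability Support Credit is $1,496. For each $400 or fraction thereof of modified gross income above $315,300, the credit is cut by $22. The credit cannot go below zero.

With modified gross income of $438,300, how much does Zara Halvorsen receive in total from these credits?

Elderly Relief Credit: 5% of the $116,300 excess over $322,000 is $5,815; credit = $7,275 − $5,815 = $1,460.
Caregiver Credit: $438,300 is at or above $410,700, so the credit is $0.
Disability Support Credit: income exceeds $315,300 by $123,000 → 308 increments × $22 = $6,776 ≥ base, so the credit is $0.
Total: $1,460 + $0 + $0 = $1,460.

$1,460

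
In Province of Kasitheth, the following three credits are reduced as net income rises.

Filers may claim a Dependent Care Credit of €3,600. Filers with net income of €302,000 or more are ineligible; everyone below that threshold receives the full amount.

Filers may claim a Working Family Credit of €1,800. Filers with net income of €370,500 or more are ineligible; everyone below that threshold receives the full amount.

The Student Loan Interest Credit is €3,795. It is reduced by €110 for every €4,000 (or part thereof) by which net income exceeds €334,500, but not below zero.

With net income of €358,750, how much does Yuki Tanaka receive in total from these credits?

Dependent Care Credit: €358,750 meets or exceeds the €302,000 cutoff, so the credit is €0.
Working Family Credit: €358,750 is below the €370,500 cutoff, so the full €1,800 applies.
Student Loan Interest Credit: income exceeds €334,500 by €24,250, which is 7 full-or-partial €4,000 increments; reduction = 7 × €110 = €770, leaving €3,025.
Total: €0 + €1,800 + €3,025 = €4,825.

€4,825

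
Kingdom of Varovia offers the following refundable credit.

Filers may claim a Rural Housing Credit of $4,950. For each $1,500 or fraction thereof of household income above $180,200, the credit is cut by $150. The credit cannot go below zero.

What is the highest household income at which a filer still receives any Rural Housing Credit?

After 32 increments the reduction is 32 × $150 = $4,800, leaving $150; one more increment wipes it out. Increment 32 ends at excess 32 × $1,500 = $48,000, so the highest qualifying income is $180,200 + $48,000 = $228,200.

$228,200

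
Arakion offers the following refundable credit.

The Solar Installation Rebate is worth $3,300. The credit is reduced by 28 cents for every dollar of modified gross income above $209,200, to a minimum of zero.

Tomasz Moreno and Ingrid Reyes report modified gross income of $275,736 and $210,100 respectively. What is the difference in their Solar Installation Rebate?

Tomasz ($275,736): Solar Installation Rebate: 28% of the $66,536 excess over $209,200 is $18,630.08 ≥ base, so the credit is $0.
Ingrid ($210,100): Solar Installation Rebate: 28% of the $900 excess over $209,200 is $252; credit = $3,300 − $252 = $3,048.
Difference: |$0 − $3,048| = $3,048.

$3,048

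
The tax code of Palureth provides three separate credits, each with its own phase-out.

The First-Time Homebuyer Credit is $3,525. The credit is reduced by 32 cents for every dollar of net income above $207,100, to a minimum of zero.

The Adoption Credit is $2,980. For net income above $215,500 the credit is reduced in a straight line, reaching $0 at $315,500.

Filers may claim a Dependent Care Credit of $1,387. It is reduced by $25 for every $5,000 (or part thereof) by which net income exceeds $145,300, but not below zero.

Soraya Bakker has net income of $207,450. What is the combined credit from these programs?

First-Time Homebuyer Credit: 32% of the $350 excess over $207,100 is $112; credit = $3,525 − $112 = $3,413.
Adoption Credit: $207,450 is at or below the $215,500 threshold, so the full $2,980 applies.
Dependent Care Credit: income exceeds $145,300 by $62,150, which is 13 full-or-partial $5,000 increments; reduction = 13 × $25 = $325, leaving $1,062.
Total: $3,413 + $2,980 + $1,062 = $7,455.

$7,455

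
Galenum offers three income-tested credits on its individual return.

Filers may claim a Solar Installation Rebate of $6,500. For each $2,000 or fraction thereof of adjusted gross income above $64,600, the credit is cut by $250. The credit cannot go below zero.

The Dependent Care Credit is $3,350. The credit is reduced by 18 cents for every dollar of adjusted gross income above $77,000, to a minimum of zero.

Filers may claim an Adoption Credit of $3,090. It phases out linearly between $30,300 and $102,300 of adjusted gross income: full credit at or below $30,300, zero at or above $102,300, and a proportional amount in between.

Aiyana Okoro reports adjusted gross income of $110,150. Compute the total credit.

Solar Installation Rebate: income exceeds $64,600 by $45,550, which is 23 full-or-partial $2,000 increments; reduction = 23 × $250 = $5,750, leaving $750.
Dependent Care Credit: 18% of the $33,150 excess over $77,000 is $5,967 ≥ base, so the credit is $0.
Adoption Credit: $110,150 is at or above $102,300, so the credit is $0.
Total: $750 + $0 + $0 = $750.

$750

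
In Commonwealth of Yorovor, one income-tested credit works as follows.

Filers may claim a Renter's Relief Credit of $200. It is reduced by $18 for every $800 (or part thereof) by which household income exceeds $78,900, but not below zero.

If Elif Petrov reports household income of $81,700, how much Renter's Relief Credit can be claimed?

$128

Renter's Relief Credit: income exceeds $78,900 by $2,800, which is 4 full-or-partial $800 increments; reduction = 4 × $18 = $72, leaving $128.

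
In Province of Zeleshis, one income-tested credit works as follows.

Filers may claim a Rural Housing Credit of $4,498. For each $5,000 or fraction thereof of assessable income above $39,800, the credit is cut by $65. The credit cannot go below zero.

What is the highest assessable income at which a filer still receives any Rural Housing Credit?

After 69 increments the reduction is 69 × $65 = $4,485, leaving $13; one more increment wipes it out. Increment 69 ends at excess 69 × $5,000 = $345,000, so the highest qualifying income is $39,800 + $345,000 = $384,800.

$384,800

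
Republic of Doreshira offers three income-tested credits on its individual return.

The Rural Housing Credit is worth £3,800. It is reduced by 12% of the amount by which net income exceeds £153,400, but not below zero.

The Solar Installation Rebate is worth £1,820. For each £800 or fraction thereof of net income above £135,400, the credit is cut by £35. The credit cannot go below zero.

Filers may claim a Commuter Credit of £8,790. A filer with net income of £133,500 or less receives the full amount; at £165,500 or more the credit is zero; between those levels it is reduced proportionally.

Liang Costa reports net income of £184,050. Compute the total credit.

£122

Rural Housing Credit: 12% of the £30,650 excess over £153,400 is £3,678; credit = £3,800 − £3,678 = £122.
Solar Installation Rebate: income exceeds £135,400 by £48,650 → 61 increments × £35 = £2,135 ≥ base, so the credit is £0.
Commuter Credit: £184,050 is at or above £165,500, so the credit is £0.
Total: £122 + £0 + £0 = £122.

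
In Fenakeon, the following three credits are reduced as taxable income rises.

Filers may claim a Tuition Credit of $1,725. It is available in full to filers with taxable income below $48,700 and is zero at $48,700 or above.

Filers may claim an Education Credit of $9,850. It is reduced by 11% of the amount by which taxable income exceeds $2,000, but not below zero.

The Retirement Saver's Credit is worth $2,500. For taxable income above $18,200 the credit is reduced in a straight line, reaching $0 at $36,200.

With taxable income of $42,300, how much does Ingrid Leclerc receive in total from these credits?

$7,142

Tuition Credit: $42,300 is below the $48,700 cutoff, so the full $1,725 applies.
Education Credit: 11% of the $40,300 excess over $2,000 is $4,433; credit = $9,850 − $4,433 = $5,417.
Retirement Saver's Credit: $42,300 is at or above $36,200, so the credit is $0.
Total: $1,725 + $5,417 + $0 = $7,142.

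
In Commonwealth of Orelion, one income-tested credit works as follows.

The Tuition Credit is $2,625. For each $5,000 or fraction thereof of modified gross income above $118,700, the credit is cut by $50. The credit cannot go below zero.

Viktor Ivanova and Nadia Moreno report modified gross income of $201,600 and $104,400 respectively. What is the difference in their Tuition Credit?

$850

Viktor ($201,600): Tuition Credit: income exceeds $118,700 by $82,900, which is 17 full-or-partial $5,000 increments; reduction = 17 × $50 = $850, leaving $1,775.
Nadia ($104,400): Tuition Credit: $104,400 is at or below the $118,700 threshold, so the full $2,625 applies.
Difference: |$1,775 − $2,625| = $850.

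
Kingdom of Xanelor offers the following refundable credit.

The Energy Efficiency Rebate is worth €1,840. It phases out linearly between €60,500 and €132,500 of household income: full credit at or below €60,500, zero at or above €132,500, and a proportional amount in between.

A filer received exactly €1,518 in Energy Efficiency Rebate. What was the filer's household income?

€73,100

€1,518 is 1,518/1,840 of the full €1,840, so 322/1,840 of the €72,000 range has been used: income = €60,500 + €72,000 × 322/1,840 = €73,100.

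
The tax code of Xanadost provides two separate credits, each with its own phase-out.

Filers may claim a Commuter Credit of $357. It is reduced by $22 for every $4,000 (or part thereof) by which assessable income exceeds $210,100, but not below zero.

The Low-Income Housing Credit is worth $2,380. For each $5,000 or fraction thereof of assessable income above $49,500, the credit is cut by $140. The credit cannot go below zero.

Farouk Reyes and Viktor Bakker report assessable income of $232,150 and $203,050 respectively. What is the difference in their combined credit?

$132

Farouk ($232,150): Commuter Credit: income exceeds $210,100 by $22,050, which is 6 full-or-partial $4,000 increments; reduction = 6 × $22 = $132, leaving $225. Low-Income Housing Credit: income exceeds $49,500 by $182,650 → 37 increments × $140 = $5,180 ≥ base, so the credit is $0. total $225 + $0 = $225
Viktor ($203,050): Commuter Credit: $203,050 is at or below the $210,100 threshold, so the full $357 applies. Low-Income Housing Credit: income exceeds $49,500 by $153,550 → 31 increments × $140 = $4,340 ≥ base, so the credit is $0. total $357 + $0 = $357
Difference: |$225 − $357| = $132.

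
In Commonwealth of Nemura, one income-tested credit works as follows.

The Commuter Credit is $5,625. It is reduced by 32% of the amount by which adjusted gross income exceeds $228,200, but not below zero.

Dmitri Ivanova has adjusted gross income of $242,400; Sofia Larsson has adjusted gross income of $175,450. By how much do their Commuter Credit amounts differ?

$4,544

Dmitri ($242,400): Commuter Credit: 32% of the $14,200 excess over $228,200 is $4,544; credit = $5,625 − $4,544 = $1,081.
Sofia ($175,450): Commuter Credit: $175,450 is at or below the $228,200 threshold, so the full $5,625 applies.
Difference: |$1,081 − $5,625| = $4,544.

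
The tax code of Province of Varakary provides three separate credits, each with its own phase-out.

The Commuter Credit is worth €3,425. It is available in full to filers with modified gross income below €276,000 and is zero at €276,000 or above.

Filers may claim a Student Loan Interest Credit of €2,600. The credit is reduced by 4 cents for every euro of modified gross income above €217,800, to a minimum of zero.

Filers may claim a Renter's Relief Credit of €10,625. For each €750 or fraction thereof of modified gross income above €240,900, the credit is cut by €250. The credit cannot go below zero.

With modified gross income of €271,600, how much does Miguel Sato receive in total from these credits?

Commuter Credit: €271,600 is below the €276,000 cutoff, so the full €3,425 applies.
Student Loan Interest Credit: 4% of the €53,800 excess over €217,800 is €2,152; credit = €2,600 − €2,152 = €448.
Renter's Relief Credit: income exceeds €240,900 by €30,700, which is 41 full-or-partial €750 increments; reduction = 41 × €250 = €10,250, leaving €375.
Total: €3,425 + €448 + €375 = €4,248.

€4,248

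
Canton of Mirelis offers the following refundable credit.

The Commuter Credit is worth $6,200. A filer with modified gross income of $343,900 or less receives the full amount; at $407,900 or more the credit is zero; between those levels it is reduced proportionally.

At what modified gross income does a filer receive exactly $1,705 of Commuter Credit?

$390,300

$1,705 is 1,705/6,200 of the full $6,200, so 4,495/6,200 of the $64,000 range has been used: income = $343,900 + $64,000 × 4,495/6,200 = $390,300.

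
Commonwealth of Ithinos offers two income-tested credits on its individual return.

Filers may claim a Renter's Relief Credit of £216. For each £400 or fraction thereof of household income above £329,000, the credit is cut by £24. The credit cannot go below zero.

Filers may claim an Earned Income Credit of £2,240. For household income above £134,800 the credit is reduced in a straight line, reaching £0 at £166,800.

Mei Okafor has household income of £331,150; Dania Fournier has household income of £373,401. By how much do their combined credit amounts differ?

Mei (£331,150): Renter's Relief Credit: income exceeds £329,000 by £2,150, which is 6 full-or-partial £400 increments; reduction = 6 × £24 = £144, leaving £72. Earned Income Credit: £331,150 is at or above £166,800, so the credit is £0. total £72 + £0 = £72
Dania (£373,401): Renter's Relief Credit: income exceeds £329,000 by £44,401 → 112 increments × £24 = £2,688 ≥ base, so the credit is £0. Earned Income Credit: £373,401 is at or above £166,800, so the credit is £0. total £0 + £0 = £0
Difference: |£72 − £0| = £72.

£72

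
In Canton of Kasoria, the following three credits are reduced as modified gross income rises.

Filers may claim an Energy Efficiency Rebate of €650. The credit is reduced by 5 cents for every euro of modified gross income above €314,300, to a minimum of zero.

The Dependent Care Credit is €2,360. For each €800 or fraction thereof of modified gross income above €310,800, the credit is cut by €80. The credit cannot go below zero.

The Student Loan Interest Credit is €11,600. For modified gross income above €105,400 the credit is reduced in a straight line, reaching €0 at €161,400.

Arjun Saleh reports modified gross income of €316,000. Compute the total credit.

€2,365

Energy Efficiency Rebate: 5% of the €1,700 excess over €314,300 is €85; credit = €650 − €85 = €565.
Dependent Care Credit: income exceeds €310,800 by €5,200, which is 7 full-or-partial €800 increments; reduction = 7 × €80 = €560, leaving €1,800.
Student Loan Interest Credit: €316,000 is at or above €161,400, so the credit is €0.
Total: €565 + €1,800 + €0 = €2,365.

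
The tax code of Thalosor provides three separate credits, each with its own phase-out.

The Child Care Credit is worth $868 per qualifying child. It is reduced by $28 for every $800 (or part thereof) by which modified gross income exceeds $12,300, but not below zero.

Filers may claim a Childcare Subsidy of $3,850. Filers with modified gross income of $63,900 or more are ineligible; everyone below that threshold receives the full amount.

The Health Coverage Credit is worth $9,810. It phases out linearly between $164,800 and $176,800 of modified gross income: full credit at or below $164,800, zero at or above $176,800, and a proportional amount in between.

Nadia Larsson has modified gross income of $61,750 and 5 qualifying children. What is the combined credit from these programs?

Child Care Credit: base = 5 × $868 = $4,340. income exceeds $12,300 by $49,450, which is 62 full-or-partial $800 increments; reduction = 62 × $28 = $1,736, leaving $2,604.
Childcare Subsidy: $61,750 is below the $63,900 cutoff, so the full $3,850 applies.
Health Coverage Credit: $61,750 is at or below the $164,800 threshold, so the full $9,810 applies.
Total: $2,604 + $3,850 + $9,810 = $16,264.

$16,264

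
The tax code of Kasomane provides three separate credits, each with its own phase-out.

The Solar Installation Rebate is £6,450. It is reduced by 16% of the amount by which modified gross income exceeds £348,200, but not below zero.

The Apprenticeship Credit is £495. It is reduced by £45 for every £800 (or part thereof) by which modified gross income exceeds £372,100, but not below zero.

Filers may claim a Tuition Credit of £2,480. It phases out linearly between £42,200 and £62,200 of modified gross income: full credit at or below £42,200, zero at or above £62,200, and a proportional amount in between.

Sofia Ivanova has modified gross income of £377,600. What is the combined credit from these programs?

Solar Installation Rebate: 16% of the £29,400 excess over £348,200 is £4,704; credit = £6,450 − £4,704 = £1,746.
Apprenticeship Credit: income exceeds £372,100 by £5,500, which is 7 full-or-partial £800 increments; reduction = 7 × £45 = £315, leaving £180.
Tuition Credit: £377,600 is at or above £62,200, so the credit is £0.
Total: £1,746 + £180 + £0 = £1,926.

£1,926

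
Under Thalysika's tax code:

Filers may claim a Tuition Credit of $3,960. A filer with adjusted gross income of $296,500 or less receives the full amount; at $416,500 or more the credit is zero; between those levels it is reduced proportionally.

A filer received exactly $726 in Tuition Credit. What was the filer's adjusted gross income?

$394,500

$726 is 726/3,960 of the full $3,960, so 3,234/3,960 of the $120,000 range has been used: income = $296,500 + $120,000 × 3,234/3,960 = $394,500.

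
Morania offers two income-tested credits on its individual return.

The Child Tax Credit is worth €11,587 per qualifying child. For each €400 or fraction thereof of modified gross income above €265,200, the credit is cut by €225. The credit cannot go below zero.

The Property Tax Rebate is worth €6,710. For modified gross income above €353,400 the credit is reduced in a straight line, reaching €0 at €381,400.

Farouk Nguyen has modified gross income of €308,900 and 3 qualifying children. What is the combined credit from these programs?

€16,721

Child Tax Credit: base = 3 × €11,587 = €34,761. income exceeds €265,200 by €43,700, which is 110 full-or-partial €400 increments; reduction = 110 × €225 = €24,750, leaving €10,011.
Property Tax Rebate: €308,900 is at or below the €353,400 threshold, so the full €6,710 applies.
Total: €10,011 + €6,710 = €16,721.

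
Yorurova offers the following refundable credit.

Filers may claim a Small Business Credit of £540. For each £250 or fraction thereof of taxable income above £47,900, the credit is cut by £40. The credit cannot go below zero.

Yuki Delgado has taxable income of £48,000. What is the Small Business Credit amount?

Small Business Credit: income exceeds £47,900 by £100, which is 1 full-or-partial £250 increment; reduction = 1 × £40 = £40, leaving £500.

£500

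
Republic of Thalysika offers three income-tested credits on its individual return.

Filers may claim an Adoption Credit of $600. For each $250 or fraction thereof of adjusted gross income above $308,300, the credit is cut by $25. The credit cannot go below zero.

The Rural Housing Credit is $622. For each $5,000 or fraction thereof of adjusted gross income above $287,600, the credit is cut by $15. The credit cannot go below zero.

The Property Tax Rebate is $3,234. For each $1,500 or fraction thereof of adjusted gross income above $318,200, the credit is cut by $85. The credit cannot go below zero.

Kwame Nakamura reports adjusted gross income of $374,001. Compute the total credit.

Adoption Credit: income exceeds $308,300 by $65,701 → 263 increments × $25 = $6,575 ≥ base, so the credit is $0.
Rural Housing Credit: income exceeds $287,600 by $86,401, which is 18 full-or-partial $5,000 increments; reduction = 18 × $15 = $270, leaving $352.
Property Tax Rebate: income exceeds $318,200 by $55,801, which is 38 full-or-partial $1,500 increments; reduction = 38 × $85 = $3,230, leaving $4.
Total: $0 + $352 + $4 = $356.

$356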